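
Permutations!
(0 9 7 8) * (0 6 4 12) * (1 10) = [9, 10, 2, 3, 12, 5, 4, 8, 6, 7, 1, 11, 0] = (0 9 7 8 6 4 12)(1 10)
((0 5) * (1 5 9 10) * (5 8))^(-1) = (0 5 8 1 10 9)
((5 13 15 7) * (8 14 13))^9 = (5 13)(7 14)(8 15)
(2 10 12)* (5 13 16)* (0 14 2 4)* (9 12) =(0 14 2 10 9 12 4)(5 13 16) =[14, 1, 10, 3, 0, 13, 6, 7, 8, 12, 9, 11, 4, 16, 2, 15, 5]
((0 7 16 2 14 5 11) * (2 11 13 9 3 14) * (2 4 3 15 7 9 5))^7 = ((0 9 15 7 16 11)(2 4 3 14)(5 13))^7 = (0 9 15 7 16 11)(2 14 3 4)(5 13)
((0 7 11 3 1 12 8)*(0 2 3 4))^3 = ((0 7 11 4)(1 12 8 2 3))^3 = (0 4 11 7)(1 2 12 3 8)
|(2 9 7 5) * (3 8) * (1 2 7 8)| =10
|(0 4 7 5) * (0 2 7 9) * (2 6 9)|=|(0 4 2 7 5 6 9)|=7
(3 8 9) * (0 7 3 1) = (0 7 3 8 9 1) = [7, 0, 2, 8, 4, 5, 6, 3, 9, 1]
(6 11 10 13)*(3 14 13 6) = (3 14 13)(6 11 10) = [0, 1, 2, 14, 4, 5, 11, 7, 8, 9, 6, 10, 12, 3, 13]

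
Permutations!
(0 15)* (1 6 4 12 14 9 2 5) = [15, 6, 5, 3, 12, 1, 4, 7, 8, 2, 10, 11, 14, 13, 9, 0] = (0 15)(1 6 4 12 14 9 2 5)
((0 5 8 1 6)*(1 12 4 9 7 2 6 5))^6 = (0 9 5 2 12)(1 7 8 6 4)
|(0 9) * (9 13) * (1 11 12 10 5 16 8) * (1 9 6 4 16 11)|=28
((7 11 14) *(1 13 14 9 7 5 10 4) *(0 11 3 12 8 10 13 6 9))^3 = ((0 11)(1 6 9 7 3 12 8 10 4)(5 13 14))^3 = (14)(0 11)(1 7 8)(3 10 6)(4 9 12)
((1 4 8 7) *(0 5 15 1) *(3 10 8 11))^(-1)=(0 7 8 10 3 11 4 1 15 5)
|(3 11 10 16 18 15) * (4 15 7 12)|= |(3 11 10 16 18 7 12 4 15)|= 9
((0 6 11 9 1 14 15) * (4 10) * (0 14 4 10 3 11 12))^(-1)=(0 12 6)(1 9 11 3 4)(14 15)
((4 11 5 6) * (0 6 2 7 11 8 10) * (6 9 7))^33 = ((0 9 7 11 5 2 6 4 8 10))^33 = (0 11 6 10 7 2 8 9 5 4)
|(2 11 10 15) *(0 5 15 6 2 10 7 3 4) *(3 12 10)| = 30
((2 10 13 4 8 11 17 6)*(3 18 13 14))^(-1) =((2 10 14 3 18 13 4 8 11 17 6))^(-1) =(2 6 17 11 8 4 13 18 3 14 10)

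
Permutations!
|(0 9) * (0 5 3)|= 4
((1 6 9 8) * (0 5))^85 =((0 5)(1 6 9 8))^85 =(0 5)(1 6 9 8)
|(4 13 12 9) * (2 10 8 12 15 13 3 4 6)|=|(2 10 8 12 9 6)(3 4)(13 15)|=6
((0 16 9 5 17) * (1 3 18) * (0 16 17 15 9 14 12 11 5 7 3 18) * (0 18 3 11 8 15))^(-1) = ((0 17 16 14 12 8 15 9 7 11 5)(1 3 18))^(-1) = (0 5 11 7 9 15 8 12 14 16 17)(1 18 3)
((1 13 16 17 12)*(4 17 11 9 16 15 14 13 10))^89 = (1 12 17 4 10)(9 11 16)(13 14 15)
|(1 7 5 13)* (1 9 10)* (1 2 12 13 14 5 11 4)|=|(1 7 11 4)(2 12 13 9 10)(5 14)|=20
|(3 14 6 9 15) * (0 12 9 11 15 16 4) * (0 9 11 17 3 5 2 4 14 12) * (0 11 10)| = 14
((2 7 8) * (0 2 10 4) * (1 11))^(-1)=(0 4 10 8 7 2)(1 11)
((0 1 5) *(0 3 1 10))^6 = ((0 10)(1 5 3))^6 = (10)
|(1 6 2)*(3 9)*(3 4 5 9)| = 3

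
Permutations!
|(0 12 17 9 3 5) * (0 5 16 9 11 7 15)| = 6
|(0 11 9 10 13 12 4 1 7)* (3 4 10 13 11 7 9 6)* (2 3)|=|(0 7)(1 9 13 12 10 11 6 2 3 4)|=10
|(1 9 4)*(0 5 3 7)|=12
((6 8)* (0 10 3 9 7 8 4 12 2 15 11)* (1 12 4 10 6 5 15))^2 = (0 10 9 8 15)(1 2 12)(3 7 5 11 6) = ((0 6 10 3 9 7 8 5 15 11)(1 12 2))^2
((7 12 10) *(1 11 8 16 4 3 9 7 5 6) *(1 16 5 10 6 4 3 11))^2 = ((3 9 7 12 6 16)(4 11 8 5))^2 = (3 7 6)(4 8)(5 11)(9 12 16)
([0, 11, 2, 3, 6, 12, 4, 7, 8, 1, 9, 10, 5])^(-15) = [0, 11, 2, 3, 6, 12, 4, 7, 8, 1, 9, 10, 5]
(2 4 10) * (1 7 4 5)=(1 7 4 10 2 5)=[0, 7, 5, 3, 10, 1, 6, 4, 8, 9, 2]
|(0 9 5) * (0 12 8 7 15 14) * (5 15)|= 4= |(0 9 15 14)(5 12 8 7)|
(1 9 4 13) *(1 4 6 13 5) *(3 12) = (1 9 6 13 4 5)(3 12) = [0, 9, 2, 12, 5, 1, 13, 7, 8, 6, 10, 11, 3, 4]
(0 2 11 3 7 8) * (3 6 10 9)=[2, 1, 11, 7, 4, 5, 10, 8, 0, 3, 9, 6]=(0 2 11 6 10 9 3 7 8)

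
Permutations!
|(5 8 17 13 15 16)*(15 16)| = 5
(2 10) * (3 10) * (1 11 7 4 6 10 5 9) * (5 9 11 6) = (1 6 10 2 3 9)(4 5 11 7) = [0, 6, 3, 9, 5, 11, 10, 4, 8, 1, 2, 7]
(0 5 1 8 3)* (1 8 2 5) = (0 1 2 5 8 3) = [1, 2, 5, 0, 4, 8, 6, 7, 3]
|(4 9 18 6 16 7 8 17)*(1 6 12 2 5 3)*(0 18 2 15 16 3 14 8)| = |(0 18 12 15 16 7)(1 6 3)(2 5 14 8 17 4 9)| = 42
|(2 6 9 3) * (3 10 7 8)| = 7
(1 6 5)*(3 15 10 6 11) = (1 11 3 15 10 6 5) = [0, 11, 2, 15, 4, 1, 5, 7, 8, 9, 6, 3, 12, 13, 14, 10]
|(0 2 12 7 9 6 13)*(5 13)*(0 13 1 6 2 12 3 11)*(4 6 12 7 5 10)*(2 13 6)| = 30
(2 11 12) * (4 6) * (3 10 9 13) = (2 11 12)(3 10 9 13)(4 6) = [0, 1, 11, 10, 6, 5, 4, 7, 8, 13, 9, 12, 2, 3]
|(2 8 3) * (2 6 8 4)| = 6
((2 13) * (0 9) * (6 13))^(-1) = (0 9)(2 13 6)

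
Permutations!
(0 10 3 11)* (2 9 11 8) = (0 10 3 8 2 9 11) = [10, 1, 9, 8, 4, 5, 6, 7, 2, 11, 3, 0]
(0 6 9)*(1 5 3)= [6, 5, 2, 1, 4, 3, 9, 7, 8, 0]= (0 6 9)(1 5 3)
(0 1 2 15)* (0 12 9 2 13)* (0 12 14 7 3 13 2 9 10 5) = (0 1 2 15 14 7 3 13 12 10 5) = [1, 2, 15, 13, 4, 0, 6, 3, 8, 9, 5, 11, 10, 12, 7, 14]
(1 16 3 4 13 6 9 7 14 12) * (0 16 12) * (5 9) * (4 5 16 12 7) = [12, 7, 2, 5, 13, 9, 16, 14, 8, 4, 10, 11, 1, 6, 0, 15, 3] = (0 12 1 7 14)(3 5 9 4 13 6 16)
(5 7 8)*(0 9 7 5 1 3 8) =(0 9 7)(1 3 8) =[9, 3, 2, 8, 4, 5, 6, 0, 1, 7]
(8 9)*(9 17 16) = (8 17 16 9) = [0, 1, 2, 3, 4, 5, 6, 7, 17, 8, 10, 11, 12, 13, 14, 15, 9, 16]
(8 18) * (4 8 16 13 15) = (4 8 18 16 13 15) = [0, 1, 2, 3, 8, 5, 6, 7, 18, 9, 10, 11, 12, 15, 14, 4, 13, 17, 16]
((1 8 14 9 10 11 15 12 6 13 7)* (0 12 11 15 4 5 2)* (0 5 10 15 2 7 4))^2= ((0 12 6 13 4 10 2 5 7 1 8 14 9 15 11))^2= (0 6 4 2 7 8 9 11 12 13 10 5 1 14 15)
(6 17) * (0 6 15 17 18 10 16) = [6, 1, 2, 3, 4, 5, 18, 7, 8, 9, 16, 11, 12, 13, 14, 17, 0, 15, 10] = (0 6 18 10 16)(15 17)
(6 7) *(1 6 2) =(1 6 7 2) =[0, 6, 1, 3, 4, 5, 7, 2]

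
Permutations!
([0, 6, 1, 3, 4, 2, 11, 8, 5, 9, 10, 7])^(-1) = [0, 2, 5, 3, 4, 8, 1, 11, 7, 9, 10, 6]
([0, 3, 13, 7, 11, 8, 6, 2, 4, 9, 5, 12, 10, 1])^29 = (1 13 2 7 3)(4 8 5 10 12 11)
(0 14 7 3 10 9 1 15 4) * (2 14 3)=(0 3 10 9 1 15 4)(2 14 7)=[3, 15, 14, 10, 0, 5, 6, 2, 8, 1, 9, 11, 12, 13, 7, 4]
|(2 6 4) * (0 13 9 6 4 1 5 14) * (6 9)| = 6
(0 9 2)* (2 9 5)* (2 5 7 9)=[7, 1, 0, 3, 4, 5, 6, 9, 8, 2]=(0 7 9 2)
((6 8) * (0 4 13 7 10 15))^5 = (0 15 10 7 13 4)(6 8)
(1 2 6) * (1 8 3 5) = [0, 2, 6, 5, 4, 1, 8, 7, 3] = (1 2 6 8 3 5)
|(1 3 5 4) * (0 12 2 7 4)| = 8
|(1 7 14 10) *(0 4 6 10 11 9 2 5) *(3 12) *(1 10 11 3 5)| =12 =|(0 4 6 11 9 2 1 7 14 3 12 5)|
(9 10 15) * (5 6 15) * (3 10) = (3 10 5 6 15 9) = [0, 1, 2, 10, 4, 6, 15, 7, 8, 3, 5, 11, 12, 13, 14, 9]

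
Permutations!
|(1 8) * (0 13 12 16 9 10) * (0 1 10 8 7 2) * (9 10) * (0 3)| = |(0 13 12 16 10 1 7 2 3)(8 9)| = 18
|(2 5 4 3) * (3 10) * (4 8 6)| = 7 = |(2 5 8 6 4 10 3)|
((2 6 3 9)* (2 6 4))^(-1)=((2 4)(3 9 6))^(-1)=(2 4)(3 6 9)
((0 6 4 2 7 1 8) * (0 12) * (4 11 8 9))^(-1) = ((0 6 11 8 12)(1 9 4 2 7))^(-1) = (0 12 8 11 6)(1 7 2 4 9)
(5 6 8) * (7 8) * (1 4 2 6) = (1 4 2 6 7 8 5) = [0, 4, 6, 3, 2, 1, 7, 8, 5]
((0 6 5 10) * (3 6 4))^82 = (0 5 3)(4 10 6)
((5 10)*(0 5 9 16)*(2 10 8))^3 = (0 2 16 8 9 5 10)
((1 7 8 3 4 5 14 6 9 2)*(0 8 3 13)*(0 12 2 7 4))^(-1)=(0 3 7 9 6 14 5 4 1 2 12 13 8)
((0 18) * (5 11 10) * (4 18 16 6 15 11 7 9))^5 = ((0 16 6 15 11 10 5 7 9 4 18))^5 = (0 10 18 11 4 15 9 6 7 16 5)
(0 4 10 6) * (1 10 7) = [4, 10, 2, 3, 7, 5, 0, 1, 8, 9, 6] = (0 4 7 1 10 6)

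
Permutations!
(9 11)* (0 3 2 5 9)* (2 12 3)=[2, 1, 5, 12, 4, 9, 6, 7, 8, 11, 10, 0, 3]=(0 2 5 9 11)(3 12)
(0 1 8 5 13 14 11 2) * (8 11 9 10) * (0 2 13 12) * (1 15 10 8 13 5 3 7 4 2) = (0 15 10 13 14 9 8 3 7 4 2 1 11 5 12) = [15, 11, 1, 7, 2, 12, 6, 4, 3, 8, 13, 5, 0, 14, 9, 10]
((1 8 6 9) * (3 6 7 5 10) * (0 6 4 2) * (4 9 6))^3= (1 5 9 7 3 8 10)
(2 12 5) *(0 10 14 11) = (0 10 14 11)(2 12 5) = [10, 1, 12, 3, 4, 2, 6, 7, 8, 9, 14, 0, 5, 13, 11]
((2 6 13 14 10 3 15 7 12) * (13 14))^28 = ((2 6 14 10 3 15 7 12))^28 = (2 3)(6 15)(7 14)(10 12)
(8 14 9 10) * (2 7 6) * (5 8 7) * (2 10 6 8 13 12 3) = [0, 1, 5, 2, 4, 13, 10, 8, 14, 6, 7, 11, 3, 12, 9] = (2 5 13 12 3)(6 10 7 8 14 9)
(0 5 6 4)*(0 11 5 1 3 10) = [1, 3, 2, 10, 11, 6, 4, 7, 8, 9, 0, 5] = (0 1 3 10)(4 11 5 6)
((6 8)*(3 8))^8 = (3 6 8)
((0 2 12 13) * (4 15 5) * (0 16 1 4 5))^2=((0 2 12 13 16 1 4 15))^2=(0 12 16 4)(1 15 2 13)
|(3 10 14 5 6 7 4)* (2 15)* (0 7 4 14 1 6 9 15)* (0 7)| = 30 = |(1 6 4 3 10)(2 7 14 5 9 15)|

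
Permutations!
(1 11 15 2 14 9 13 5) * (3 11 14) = (1 14 9 13 5)(2 3 11 15) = [0, 14, 3, 11, 4, 1, 6, 7, 8, 13, 10, 15, 12, 5, 9, 2]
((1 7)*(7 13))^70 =(1 13 7)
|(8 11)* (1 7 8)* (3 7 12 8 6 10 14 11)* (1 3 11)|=|(1 12 8 11 3 7 6 10 14)|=9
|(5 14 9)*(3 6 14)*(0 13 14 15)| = |(0 13 14 9 5 3 6 15)| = 8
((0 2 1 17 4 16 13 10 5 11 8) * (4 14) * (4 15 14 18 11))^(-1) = (0 8 11 18 17 1 2)(4 5 10 13 16)(14 15)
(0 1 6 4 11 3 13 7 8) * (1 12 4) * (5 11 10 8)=[12, 6, 2, 13, 10, 11, 1, 5, 0, 9, 8, 3, 4, 7]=(0 12 4 10 8)(1 6)(3 13 7 5 11)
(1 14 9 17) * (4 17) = (1 14 9 4 17) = [0, 14, 2, 3, 17, 5, 6, 7, 8, 4, 10, 11, 12, 13, 9, 15, 16, 1]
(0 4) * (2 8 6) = (0 4)(2 8 6) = [4, 1, 8, 3, 0, 5, 2, 7, 6]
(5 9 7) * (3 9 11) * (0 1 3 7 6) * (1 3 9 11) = (0 3 11 7 5 1 9 6) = [3, 9, 2, 11, 4, 1, 0, 5, 8, 6, 10, 7]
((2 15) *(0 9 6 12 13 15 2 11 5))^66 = (0 6 13 11)(5 9 12 15)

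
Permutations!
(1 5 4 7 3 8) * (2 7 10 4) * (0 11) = (0 11)(1 5 2 7 3 8)(4 10) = [11, 5, 7, 8, 10, 2, 6, 3, 1, 9, 4, 0]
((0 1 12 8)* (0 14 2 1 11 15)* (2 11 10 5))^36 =(0 8 5 11 1)(2 15 12 10 14)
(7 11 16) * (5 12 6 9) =[0, 1, 2, 3, 4, 12, 9, 11, 8, 5, 10, 16, 6, 13, 14, 15, 7] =(5 12 6 9)(7 11 16)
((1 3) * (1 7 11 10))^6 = ((1 3 7 11 10))^6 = (1 3 7 11 10)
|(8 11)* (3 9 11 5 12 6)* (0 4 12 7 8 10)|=|(0 4 12 6 3 9 11 10)(5 7 8)|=24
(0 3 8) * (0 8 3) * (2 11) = (2 11) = [0, 1, 11, 3, 4, 5, 6, 7, 8, 9, 10, 2]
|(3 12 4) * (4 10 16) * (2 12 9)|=|(2 12 10 16 4 3 9)|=7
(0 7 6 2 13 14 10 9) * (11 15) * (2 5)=(0 7 6 5 2 13 14 10 9)(11 15)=[7, 1, 13, 3, 4, 2, 5, 6, 8, 0, 9, 15, 12, 14, 10, 11]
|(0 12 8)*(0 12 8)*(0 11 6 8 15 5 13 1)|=20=|(0 15 5 13 1)(6 8 12 11)|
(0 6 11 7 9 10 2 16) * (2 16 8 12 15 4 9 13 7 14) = [6, 1, 8, 3, 9, 5, 11, 13, 12, 10, 16, 14, 15, 7, 2, 4, 0] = (0 6 11 14 2 8 12 15 4 9 10 16)(7 13)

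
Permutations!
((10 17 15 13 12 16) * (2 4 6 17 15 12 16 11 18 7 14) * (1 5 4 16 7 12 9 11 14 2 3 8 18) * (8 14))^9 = (18)(1 4 17 11 5 6 9)(2 15)(3 14)(7 10)(13 16)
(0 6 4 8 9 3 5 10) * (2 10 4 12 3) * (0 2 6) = (2 10)(3 5 4 8 9 6 12) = [0, 1, 10, 5, 8, 4, 12, 7, 9, 6, 2, 11, 3]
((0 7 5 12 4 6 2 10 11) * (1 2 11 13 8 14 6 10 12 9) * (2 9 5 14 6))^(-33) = ((0 7 14 2 12 4 10 13 8 6 11)(1 9))^(-33) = (14)(1 9)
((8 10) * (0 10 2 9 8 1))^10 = (0 10 1)(2 9 8)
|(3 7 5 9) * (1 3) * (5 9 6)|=|(1 3 7 9)(5 6)|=4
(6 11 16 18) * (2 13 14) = (2 13 14)(6 11 16 18) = [0, 1, 13, 3, 4, 5, 11, 7, 8, 9, 10, 16, 12, 14, 2, 15, 18, 17, 6]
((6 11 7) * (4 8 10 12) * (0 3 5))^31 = (0 3 5)(4 12 10 8)(6 11 7)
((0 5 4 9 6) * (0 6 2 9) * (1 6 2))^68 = ((0 5 4)(1 6 2 9))^68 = (9)(0 4 5)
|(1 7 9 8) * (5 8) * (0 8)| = 6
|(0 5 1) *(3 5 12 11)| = 6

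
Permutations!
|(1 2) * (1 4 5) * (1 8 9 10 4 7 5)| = |(1 2 7 5 8 9 10 4)| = 8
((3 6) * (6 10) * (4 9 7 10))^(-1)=(3 6 10 7 9 4)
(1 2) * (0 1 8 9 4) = (0 1 2 8 9 4) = [1, 2, 8, 3, 0, 5, 6, 7, 9, 4]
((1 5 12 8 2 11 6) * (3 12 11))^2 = (1 11)(2 12)(3 8)(5 6)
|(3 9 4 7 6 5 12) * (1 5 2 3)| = |(1 5 12)(2 3 9 4 7 6)| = 6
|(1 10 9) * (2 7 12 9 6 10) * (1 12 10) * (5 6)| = |(1 2 7 10 5 6)(9 12)| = 6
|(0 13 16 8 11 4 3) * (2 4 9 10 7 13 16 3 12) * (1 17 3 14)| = 12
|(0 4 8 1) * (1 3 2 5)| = 7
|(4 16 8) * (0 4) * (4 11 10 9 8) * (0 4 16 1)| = 7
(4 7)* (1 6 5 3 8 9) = (1 6 5 3 8 9)(4 7) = [0, 6, 2, 8, 7, 3, 5, 4, 9, 1]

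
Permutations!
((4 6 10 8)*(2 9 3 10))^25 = ((2 9 3 10 8 4 6))^25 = (2 8 9 4 3 6 10)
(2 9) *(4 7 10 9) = (2 4 7 10 9) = [0, 1, 4, 3, 7, 5, 6, 10, 8, 2, 9]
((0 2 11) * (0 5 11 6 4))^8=(11)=((0 2 6 4)(5 11))^8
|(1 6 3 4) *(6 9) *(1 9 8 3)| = 6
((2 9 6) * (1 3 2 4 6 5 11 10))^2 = (1 2 5 10 3 9 11)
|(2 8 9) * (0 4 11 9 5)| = |(0 4 11 9 2 8 5)| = 7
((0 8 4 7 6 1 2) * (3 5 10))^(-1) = (0 2 1 6 7 4 8)(3 10 5) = ((0 8 4 7 6 1 2)(3 5 10))^(-1)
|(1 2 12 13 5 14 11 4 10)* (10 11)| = 14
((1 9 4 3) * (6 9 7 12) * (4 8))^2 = ((1 7 12 6 9 8 4 3))^2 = (1 12 9 4)(3 7 6 8)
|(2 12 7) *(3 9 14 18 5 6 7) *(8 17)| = |(2 12 3 9 14 18 5 6 7)(8 17)| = 18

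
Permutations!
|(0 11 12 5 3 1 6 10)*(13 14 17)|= |(0 11 12 5 3 1 6 10)(13 14 17)|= 24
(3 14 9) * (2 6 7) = (2 6 7)(3 14 9) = [0, 1, 6, 14, 4, 5, 7, 2, 8, 3, 10, 11, 12, 13, 9]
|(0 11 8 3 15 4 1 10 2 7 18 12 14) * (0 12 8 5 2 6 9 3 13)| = 56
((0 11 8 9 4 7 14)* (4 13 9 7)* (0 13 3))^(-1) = (0 3 9 13 14 7 8 11)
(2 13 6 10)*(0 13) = (0 13 6 10 2) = [13, 1, 0, 3, 4, 5, 10, 7, 8, 9, 2, 11, 12, 6]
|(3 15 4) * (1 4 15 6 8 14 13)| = 7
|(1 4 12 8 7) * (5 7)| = 6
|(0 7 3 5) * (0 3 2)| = |(0 7 2)(3 5)| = 6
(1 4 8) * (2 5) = (1 4 8)(2 5) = [0, 4, 5, 3, 8, 2, 6, 7, 1]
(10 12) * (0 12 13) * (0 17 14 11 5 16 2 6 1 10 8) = (0 12 8)(1 10 13 17 14 11 5 16 2 6) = [12, 10, 6, 3, 4, 16, 1, 7, 0, 9, 13, 5, 8, 17, 11, 15, 2, 14]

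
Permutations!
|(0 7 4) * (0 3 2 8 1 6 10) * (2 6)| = 6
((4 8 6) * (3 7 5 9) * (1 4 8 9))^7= ((1 4 9 3 7 5)(6 8))^7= (1 4 9 3 7 5)(6 8)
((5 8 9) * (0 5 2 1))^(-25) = ((0 5 8 9 2 1))^(-25) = (0 1 2 9 8 5)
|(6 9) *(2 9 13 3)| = |(2 9 6 13 3)| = 5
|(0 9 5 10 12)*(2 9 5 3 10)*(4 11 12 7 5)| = 12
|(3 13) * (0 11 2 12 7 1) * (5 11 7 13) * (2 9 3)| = 12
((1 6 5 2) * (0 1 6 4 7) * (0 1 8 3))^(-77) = (0 8 3)(1 4 7)(2 6 5)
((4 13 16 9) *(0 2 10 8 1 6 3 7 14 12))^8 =((0 2 10 8 1 6 3 7 14 12)(4 13 16 9))^8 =(16)(0 14 3 1 10)(2 12 7 6 8)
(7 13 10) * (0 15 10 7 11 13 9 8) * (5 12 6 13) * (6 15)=(0 6 13 7 9 8)(5 12 15 10 11)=[6, 1, 2, 3, 4, 12, 13, 9, 0, 8, 11, 5, 15, 7, 14, 10]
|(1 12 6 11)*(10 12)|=|(1 10 12 6 11)|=5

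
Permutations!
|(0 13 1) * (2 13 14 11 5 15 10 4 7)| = 11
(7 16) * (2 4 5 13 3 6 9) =(2 4 5 13 3 6 9)(7 16) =[0, 1, 4, 6, 5, 13, 9, 16, 8, 2, 10, 11, 12, 3, 14, 15, 7]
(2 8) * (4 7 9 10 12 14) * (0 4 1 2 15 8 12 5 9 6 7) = (0 4)(1 2 12 14)(5 9 10)(6 7)(8 15) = [4, 2, 12, 3, 0, 9, 7, 6, 15, 10, 5, 11, 14, 13, 1, 8]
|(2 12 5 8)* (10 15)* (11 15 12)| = |(2 11 15 10 12 5 8)| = 7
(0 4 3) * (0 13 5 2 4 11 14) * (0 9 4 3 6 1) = (0 11 14 9 4 6 1)(2 3 13 5) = [11, 0, 3, 13, 6, 2, 1, 7, 8, 4, 10, 14, 12, 5, 9]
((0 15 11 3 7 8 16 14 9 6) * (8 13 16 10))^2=((0 15 11 3 7 13 16 14 9 6)(8 10))^2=(0 11 7 16 9)(3 13 14 6 15)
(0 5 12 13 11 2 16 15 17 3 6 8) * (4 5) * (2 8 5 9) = (0 4 9 2 16 15 17 3 6 5 12 13 11 8) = [4, 1, 16, 6, 9, 12, 5, 7, 0, 2, 10, 8, 13, 11, 14, 17, 15, 3]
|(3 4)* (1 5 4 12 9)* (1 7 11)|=8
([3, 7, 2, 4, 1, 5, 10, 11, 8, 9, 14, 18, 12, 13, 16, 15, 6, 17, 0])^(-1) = (0 18 11 7 1 4 3)(6 16 14 10)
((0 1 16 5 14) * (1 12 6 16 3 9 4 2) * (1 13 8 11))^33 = (0 16)(1 3 9 4 2 13 8 11)(5 12)(6 14)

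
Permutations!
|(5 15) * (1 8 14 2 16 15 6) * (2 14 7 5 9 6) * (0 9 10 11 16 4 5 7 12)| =12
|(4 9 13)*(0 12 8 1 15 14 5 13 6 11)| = |(0 12 8 1 15 14 5 13 4 9 6 11)| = 12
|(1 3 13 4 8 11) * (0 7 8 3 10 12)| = |(0 7 8 11 1 10 12)(3 13 4)| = 21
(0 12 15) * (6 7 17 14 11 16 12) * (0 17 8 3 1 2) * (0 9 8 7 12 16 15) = [6, 2, 9, 1, 4, 5, 12, 7, 3, 8, 10, 15, 0, 13, 11, 17, 16, 14] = (0 6 12)(1 2 9 8 3)(11 15 17 14)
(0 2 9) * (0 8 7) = (0 2 9 8 7) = [2, 1, 9, 3, 4, 5, 6, 0, 7, 8]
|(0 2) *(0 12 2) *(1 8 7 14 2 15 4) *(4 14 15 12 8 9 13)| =|(1 9 13 4)(2 8 7 15 14)| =20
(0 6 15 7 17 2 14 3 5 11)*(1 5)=(0 6 15 7 17 2 14 3 1 5 11)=[6, 5, 14, 1, 4, 11, 15, 17, 8, 9, 10, 0, 12, 13, 3, 7, 16, 2]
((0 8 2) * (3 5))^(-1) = ((0 8 2)(3 5))^(-1) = (0 2 8)(3 5)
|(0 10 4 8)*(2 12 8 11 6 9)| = 9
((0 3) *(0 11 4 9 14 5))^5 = (0 14 4 3 5 9 11)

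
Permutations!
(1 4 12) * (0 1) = (0 1 4 12) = [1, 4, 2, 3, 12, 5, 6, 7, 8, 9, 10, 11, 0]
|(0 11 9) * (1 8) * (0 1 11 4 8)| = |(0 4 8 11 9 1)| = 6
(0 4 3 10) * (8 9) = (0 4 3 10)(8 9) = [4, 1, 2, 10, 3, 5, 6, 7, 9, 8, 0]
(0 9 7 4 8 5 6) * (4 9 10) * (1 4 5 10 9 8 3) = (0 9 7 8 10 5 6)(1 4 3) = [9, 4, 2, 1, 3, 6, 0, 8, 10, 7, 5]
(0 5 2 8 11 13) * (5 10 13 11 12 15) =[10, 1, 8, 3, 4, 2, 6, 7, 12, 9, 13, 11, 15, 0, 14, 5] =(0 10 13)(2 8 12 15 5)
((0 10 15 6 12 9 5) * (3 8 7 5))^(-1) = ((0 10 15 6 12 9 3 8 7 5))^(-1) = (0 5 7 8 3 9 12 6 15 10)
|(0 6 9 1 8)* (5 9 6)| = 5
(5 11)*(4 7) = (4 7)(5 11) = [0, 1, 2, 3, 7, 11, 6, 4, 8, 9, 10, 5]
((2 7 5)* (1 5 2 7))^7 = (1 2 7 5)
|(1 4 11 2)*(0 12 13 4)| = 7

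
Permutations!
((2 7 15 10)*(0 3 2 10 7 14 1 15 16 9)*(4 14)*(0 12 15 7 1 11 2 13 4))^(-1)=(0 2 11 14 4 13 3)(1 15 12 9 16 7)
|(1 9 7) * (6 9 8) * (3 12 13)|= |(1 8 6 9 7)(3 12 13)|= 15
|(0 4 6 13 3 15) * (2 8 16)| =|(0 4 6 13 3 15)(2 8 16)| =6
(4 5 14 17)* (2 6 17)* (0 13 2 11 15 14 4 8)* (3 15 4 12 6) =(0 13 2 3 15 14 11 4 5 12 6 17 8) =[13, 1, 3, 15, 5, 12, 17, 7, 0, 9, 10, 4, 6, 2, 11, 14, 16, 8]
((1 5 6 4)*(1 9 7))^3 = ((1 5 6 4 9 7))^3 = (1 4)(5 9)(6 7)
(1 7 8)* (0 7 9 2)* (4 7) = (0 4 7 8 1 9 2) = [4, 9, 0, 3, 7, 5, 6, 8, 1, 2]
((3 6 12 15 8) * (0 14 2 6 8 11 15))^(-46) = (15)(0 12 6 2 14)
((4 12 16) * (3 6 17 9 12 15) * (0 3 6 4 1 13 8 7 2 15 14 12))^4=(0 12 8 6 3 16 7 17 4 1 2 9 14 13 15)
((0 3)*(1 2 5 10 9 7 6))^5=((0 3)(1 2 5 10 9 7 6))^5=(0 3)(1 7 10 2 6 9 5)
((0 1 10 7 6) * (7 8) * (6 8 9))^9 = ((0 1 10 9 6)(7 8))^9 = (0 6 9 10 1)(7 8)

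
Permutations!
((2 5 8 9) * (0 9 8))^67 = ((0 9 2 5))^67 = (0 5 2 9)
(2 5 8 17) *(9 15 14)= (2 5 8 17)(9 15 14)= [0, 1, 5, 3, 4, 8, 6, 7, 17, 15, 10, 11, 12, 13, 9, 14, 16, 2]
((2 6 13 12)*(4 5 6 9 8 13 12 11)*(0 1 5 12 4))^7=((0 1 5 6 4 12 2 9 8 13 11))^7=(0 9 6 11 2 5 13 12 1 8 4)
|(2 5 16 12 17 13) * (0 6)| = 6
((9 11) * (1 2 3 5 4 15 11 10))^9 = (15)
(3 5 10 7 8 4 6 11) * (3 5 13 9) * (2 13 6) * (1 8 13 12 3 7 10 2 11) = (1 8 4 11 5 2 12 3 6)(7 13 9) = [0, 8, 12, 6, 11, 2, 1, 13, 4, 7, 10, 5, 3, 9]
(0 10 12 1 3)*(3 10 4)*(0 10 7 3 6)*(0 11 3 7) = (0 4 6 11 3 10 12 1) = [4, 0, 2, 10, 6, 5, 11, 7, 8, 9, 12, 3, 1]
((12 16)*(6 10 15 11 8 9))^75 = ((6 10 15 11 8 9)(12 16))^75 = (6 11)(8 10)(9 15)(12 16)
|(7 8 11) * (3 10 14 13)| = 12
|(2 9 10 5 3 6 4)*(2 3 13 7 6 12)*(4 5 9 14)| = 20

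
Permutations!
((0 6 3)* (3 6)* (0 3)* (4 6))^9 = (4 6)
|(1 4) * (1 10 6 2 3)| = 6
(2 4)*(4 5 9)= [0, 1, 5, 3, 2, 9, 6, 7, 8, 4]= (2 5 9 4)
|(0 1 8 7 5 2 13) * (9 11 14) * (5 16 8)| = |(0 1 5 2 13)(7 16 8)(9 11 14)| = 15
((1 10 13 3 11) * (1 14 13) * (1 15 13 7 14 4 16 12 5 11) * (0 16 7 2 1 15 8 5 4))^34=(0 5 10 2 7 12)(1 14 4 16 11 8)(3 15 13)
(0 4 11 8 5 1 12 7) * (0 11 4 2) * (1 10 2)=[1, 12, 0, 3, 4, 10, 6, 11, 5, 9, 2, 8, 7]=(0 1 12 7 11 8 5 10 2)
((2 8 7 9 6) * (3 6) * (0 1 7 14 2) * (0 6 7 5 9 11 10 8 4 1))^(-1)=((1 5 9 3 7 11 10 8 14 2 4))^(-1)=(1 4 2 14 8 10 11 7 3 9 5)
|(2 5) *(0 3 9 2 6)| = 6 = |(0 3 9 2 5 6)|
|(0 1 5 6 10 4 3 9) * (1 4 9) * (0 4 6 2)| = 9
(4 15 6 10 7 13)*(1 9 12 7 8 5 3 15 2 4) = (1 9 12 7 13)(2 4)(3 15 6 10 8 5) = [0, 9, 4, 15, 2, 3, 10, 13, 5, 12, 8, 11, 7, 1, 14, 6]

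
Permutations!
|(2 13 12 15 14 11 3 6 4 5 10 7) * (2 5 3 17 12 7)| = |(2 13 7 5 10)(3 6 4)(11 17 12 15 14)| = 15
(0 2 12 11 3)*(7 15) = [2, 1, 12, 0, 4, 5, 6, 15, 8, 9, 10, 3, 11, 13, 14, 7] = (0 2 12 11 3)(7 15)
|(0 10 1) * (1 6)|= |(0 10 6 1)|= 4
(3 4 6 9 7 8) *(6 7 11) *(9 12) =(3 4 7 8)(6 12 9 11) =[0, 1, 2, 4, 7, 5, 12, 8, 3, 11, 10, 6, 9]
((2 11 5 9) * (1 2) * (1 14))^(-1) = (1 14 9 5 11 2)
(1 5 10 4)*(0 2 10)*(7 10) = (0 2 7 10 4 1 5) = [2, 5, 7, 3, 1, 0, 6, 10, 8, 9, 4]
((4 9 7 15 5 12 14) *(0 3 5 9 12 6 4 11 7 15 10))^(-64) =(15)(0 14 5 7 4)(3 11 6 10 12)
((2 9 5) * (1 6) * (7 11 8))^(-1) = (1 6)(2 5 9)(7 8 11)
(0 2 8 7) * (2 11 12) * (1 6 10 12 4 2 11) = (0 1 6 10 12 11 4 2 8 7) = [1, 6, 8, 3, 2, 5, 10, 0, 7, 9, 12, 4, 11]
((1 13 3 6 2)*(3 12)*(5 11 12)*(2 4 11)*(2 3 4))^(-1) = ((1 13 5 3 6 2)(4 11 12))^(-1) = (1 2 6 3 5 13)(4 12 11)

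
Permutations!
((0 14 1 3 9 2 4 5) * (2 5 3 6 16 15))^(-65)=((0 14 1 6 16 15 2 4 3 9 5))^(-65)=(0 14 1 6 16 15 2 4 3 9 5)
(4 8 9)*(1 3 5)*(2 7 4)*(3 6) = (1 6 3 5)(2 7 4 8 9) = [0, 6, 7, 5, 8, 1, 3, 4, 9, 2]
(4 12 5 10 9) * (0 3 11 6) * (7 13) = [3, 1, 2, 11, 12, 10, 0, 13, 8, 4, 9, 6, 5, 7] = (0 3 11 6)(4 12 5 10 9)(7 13)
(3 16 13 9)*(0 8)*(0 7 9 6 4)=[8, 1, 2, 16, 0, 5, 4, 9, 7, 3, 10, 11, 12, 6, 14, 15, 13]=(0 8 7 9 3 16 13 6 4)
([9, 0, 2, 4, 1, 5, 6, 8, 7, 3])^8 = (0 4 9 1 3)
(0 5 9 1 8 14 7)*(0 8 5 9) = (0 9 1 5)(7 8 14) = [9, 5, 2, 3, 4, 0, 6, 8, 14, 1, 10, 11, 12, 13, 7]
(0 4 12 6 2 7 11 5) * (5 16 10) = (0 4 12 6 2 7 11 16 10 5) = [4, 1, 7, 3, 12, 0, 2, 11, 8, 9, 5, 16, 6, 13, 14, 15, 10]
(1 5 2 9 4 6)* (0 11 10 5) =(0 11 10 5 2 9 4 6 1) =[11, 0, 9, 3, 6, 2, 1, 7, 8, 4, 5, 10]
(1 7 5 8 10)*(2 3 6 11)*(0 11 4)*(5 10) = [11, 7, 3, 6, 0, 8, 4, 10, 5, 9, 1, 2] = (0 11 2 3 6 4)(1 7 10)(5 8)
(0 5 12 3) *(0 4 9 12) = [5, 1, 2, 4, 9, 0, 6, 7, 8, 12, 10, 11, 3] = (0 5)(3 4 9 12)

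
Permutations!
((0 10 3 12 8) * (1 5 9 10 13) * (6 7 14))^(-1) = (0 8 12 3 10 9 5 1 13)(6 14 7)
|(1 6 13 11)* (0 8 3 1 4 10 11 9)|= 21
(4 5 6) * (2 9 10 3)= (2 9 10 3)(4 5 6)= [0, 1, 9, 2, 5, 6, 4, 7, 8, 10, 3]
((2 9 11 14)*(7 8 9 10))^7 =(14)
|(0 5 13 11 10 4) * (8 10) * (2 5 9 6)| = |(0 9 6 2 5 13 11 8 10 4)| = 10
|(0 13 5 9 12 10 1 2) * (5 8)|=9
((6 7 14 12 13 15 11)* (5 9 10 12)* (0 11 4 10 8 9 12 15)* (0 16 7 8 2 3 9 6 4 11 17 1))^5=(0 1 17)(2 9 3)(4 10 15 11)(5 14 7 16 13 12)(6 8)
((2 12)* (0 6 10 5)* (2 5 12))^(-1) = ((0 6 10 12 5))^(-1) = (0 5 12 10 6)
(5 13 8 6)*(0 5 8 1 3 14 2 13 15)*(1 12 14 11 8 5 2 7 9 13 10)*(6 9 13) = (0 2 10 1 3 11 8 9 6 5 15)(7 13 12 14) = [2, 3, 10, 11, 4, 15, 5, 13, 9, 6, 1, 8, 14, 12, 7, 0]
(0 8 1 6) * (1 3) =(0 8 3 1 6) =[8, 6, 2, 1, 4, 5, 0, 7, 3]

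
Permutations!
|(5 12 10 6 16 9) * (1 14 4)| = |(1 14 4)(5 12 10 6 16 9)| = 6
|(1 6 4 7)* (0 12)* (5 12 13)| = |(0 13 5 12)(1 6 4 7)| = 4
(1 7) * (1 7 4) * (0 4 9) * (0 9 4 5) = [5, 4, 2, 3, 1, 0, 6, 7, 8, 9] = (9)(0 5)(1 4)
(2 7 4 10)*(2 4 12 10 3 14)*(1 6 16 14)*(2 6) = (1 2 7 12 10 4 3)(6 16 14) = [0, 2, 7, 1, 3, 5, 16, 12, 8, 9, 4, 11, 10, 13, 6, 15, 14]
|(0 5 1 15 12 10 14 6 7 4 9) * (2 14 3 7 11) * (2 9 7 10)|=10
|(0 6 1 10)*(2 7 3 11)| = 4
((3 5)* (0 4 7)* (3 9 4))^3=(0 9)(3 4)(5 7)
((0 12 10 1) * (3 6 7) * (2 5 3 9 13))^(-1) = (0 1 10 12)(2 13 9 7 6 3 5)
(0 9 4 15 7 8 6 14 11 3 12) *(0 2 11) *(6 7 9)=(0 6 14)(2 11 3 12)(4 15 9)(7 8)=[6, 1, 11, 12, 15, 5, 14, 8, 7, 4, 10, 3, 2, 13, 0, 9]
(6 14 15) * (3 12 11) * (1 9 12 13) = [0, 9, 2, 13, 4, 5, 14, 7, 8, 12, 10, 3, 11, 1, 15, 6] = (1 9 12 11 3 13)(6 14 15)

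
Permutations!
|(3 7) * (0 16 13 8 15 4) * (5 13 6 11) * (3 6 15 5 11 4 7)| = |(0 16 15 7 6 4)(5 13 8)| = 6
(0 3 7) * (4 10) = (0 3 7)(4 10) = [3, 1, 2, 7, 10, 5, 6, 0, 8, 9, 4]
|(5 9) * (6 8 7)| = 6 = |(5 9)(6 8 7)|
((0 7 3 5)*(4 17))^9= (0 7 3 5)(4 17)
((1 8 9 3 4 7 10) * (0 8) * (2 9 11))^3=((0 8 11 2 9 3 4 7 10 1))^3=(0 2 4 1 11 3 10 8 9 7)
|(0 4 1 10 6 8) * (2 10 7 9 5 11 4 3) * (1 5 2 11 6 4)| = |(0 3 11 1 7 9 2 10 4 5 6 8)| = 12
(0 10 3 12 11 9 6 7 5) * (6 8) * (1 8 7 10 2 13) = [2, 8, 13, 12, 4, 0, 10, 5, 6, 7, 3, 9, 11, 1] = (0 2 13 1 8 6 10 3 12 11 9 7 5)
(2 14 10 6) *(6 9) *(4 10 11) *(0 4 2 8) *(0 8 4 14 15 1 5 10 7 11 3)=[14, 5, 15, 0, 7, 10, 4, 11, 8, 6, 9, 2, 12, 13, 3, 1]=(0 14 3)(1 5 10 9 6 4 7 11 2 15)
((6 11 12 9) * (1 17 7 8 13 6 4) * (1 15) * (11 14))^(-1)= (1 15 4 9 12 11 14 6 13 8 7 17)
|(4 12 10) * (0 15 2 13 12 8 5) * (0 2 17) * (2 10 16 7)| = 60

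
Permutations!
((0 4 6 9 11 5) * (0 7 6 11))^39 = (0 7 4 6 11 9 5)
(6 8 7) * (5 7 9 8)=[0, 1, 2, 3, 4, 7, 5, 6, 9, 8]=(5 7 6)(8 9)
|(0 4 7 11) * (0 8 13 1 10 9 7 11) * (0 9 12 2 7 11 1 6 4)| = |(1 10 12 2 7 9 11 8 13 6 4)| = 11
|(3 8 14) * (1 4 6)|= |(1 4 6)(3 8 14)|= 3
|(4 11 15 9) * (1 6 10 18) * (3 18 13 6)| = 12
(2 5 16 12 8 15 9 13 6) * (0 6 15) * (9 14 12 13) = [6, 1, 5, 3, 4, 16, 2, 7, 0, 9, 10, 11, 8, 15, 12, 14, 13] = (0 6 2 5 16 13 15 14 12 8)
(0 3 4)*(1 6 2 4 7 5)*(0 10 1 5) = [3, 6, 4, 7, 10, 5, 2, 0, 8, 9, 1] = (0 3 7)(1 6 2 4 10)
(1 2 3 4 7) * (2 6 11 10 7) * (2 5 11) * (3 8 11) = (1 6 2 8 11 10 7)(3 4 5) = [0, 6, 8, 4, 5, 3, 2, 1, 11, 9, 7, 10]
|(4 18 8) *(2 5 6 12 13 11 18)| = 9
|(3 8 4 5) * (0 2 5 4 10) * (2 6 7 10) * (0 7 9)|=12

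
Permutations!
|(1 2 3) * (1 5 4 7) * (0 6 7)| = |(0 6 7 1 2 3 5 4)| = 8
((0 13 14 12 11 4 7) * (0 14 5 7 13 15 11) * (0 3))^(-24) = (0 7 11 12 13)(3 5 15 14 4)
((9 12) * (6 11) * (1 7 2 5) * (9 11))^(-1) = ((1 7 2 5)(6 9 12 11))^(-1) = (1 5 2 7)(6 11 12 9)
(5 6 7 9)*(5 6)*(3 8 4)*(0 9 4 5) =[9, 1, 2, 8, 3, 0, 7, 4, 5, 6] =(0 9 6 7 4 3 8 5)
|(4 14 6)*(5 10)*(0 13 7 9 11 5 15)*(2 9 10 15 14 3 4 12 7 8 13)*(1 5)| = |(0 2 9 11 1 5 15)(3 4)(6 12 7 10 14)(8 13)| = 70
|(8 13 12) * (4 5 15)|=3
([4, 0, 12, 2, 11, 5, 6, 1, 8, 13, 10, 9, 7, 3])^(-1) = (0 1 7 12 2 3 13 9 11 4)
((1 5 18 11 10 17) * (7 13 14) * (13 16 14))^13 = ((1 5 18 11 10 17)(7 16 14))^13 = (1 5 18 11 10 17)(7 16 14)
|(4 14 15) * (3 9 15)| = |(3 9 15 4 14)| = 5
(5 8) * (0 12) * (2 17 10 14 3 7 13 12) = (0 2 17 10 14 3 7 13 12)(5 8) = [2, 1, 17, 7, 4, 8, 6, 13, 5, 9, 14, 11, 0, 12, 3, 15, 16, 10]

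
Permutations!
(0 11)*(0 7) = (0 11 7) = [11, 1, 2, 3, 4, 5, 6, 0, 8, 9, 10, 7]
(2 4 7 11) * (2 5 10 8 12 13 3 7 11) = (2 4 11 5 10 8 12 13 3 7) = [0, 1, 4, 7, 11, 10, 6, 2, 12, 9, 8, 5, 13, 3]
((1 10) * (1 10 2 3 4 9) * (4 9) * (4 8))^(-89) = ((10)(1 2 3 9)(4 8))^(-89) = (10)(1 9 3 2)(4 8)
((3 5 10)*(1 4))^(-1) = ((1 4)(3 5 10))^(-1) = (1 4)(3 10 5)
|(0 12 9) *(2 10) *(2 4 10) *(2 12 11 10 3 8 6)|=10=|(0 11 10 4 3 8 6 2 12 9)|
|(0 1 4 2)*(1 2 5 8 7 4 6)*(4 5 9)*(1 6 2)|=6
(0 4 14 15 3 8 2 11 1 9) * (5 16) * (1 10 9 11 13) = (0 4 14 15 3 8 2 13 1 11 10 9)(5 16) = [4, 11, 13, 8, 14, 16, 6, 7, 2, 0, 9, 10, 12, 1, 15, 3, 5]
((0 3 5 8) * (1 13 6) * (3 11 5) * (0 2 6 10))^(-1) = ((0 11 5 8 2 6 1 13 10))^(-1) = (0 10 13 1 6 2 8 5 11)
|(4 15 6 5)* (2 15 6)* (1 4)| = 4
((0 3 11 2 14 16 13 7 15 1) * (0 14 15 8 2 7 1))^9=((0 3 11 7 8 2 15)(1 14 16 13))^9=(0 11 8 15 3 7 2)(1 14 16 13)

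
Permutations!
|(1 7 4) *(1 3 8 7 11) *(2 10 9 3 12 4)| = |(1 11)(2 10 9 3 8 7)(4 12)| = 6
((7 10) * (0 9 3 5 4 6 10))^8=(10)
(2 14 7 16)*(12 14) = (2 12 14 7 16) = [0, 1, 12, 3, 4, 5, 6, 16, 8, 9, 10, 11, 14, 13, 7, 15, 2]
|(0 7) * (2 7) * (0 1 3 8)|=6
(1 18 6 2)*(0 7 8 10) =(0 7 8 10)(1 18 6 2) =[7, 18, 1, 3, 4, 5, 2, 8, 10, 9, 0, 11, 12, 13, 14, 15, 16, 17, 6]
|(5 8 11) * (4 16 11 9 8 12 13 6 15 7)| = |(4 16 11 5 12 13 6 15 7)(8 9)| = 18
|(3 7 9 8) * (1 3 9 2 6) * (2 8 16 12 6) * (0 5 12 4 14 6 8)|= |(0 5 12 8 9 16 4 14 6 1 3 7)|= 12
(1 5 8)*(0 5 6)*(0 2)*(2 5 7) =(0 7 2)(1 6 5 8) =[7, 6, 0, 3, 4, 8, 5, 2, 1]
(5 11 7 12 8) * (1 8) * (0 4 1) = [4, 8, 2, 3, 1, 11, 6, 12, 5, 9, 10, 7, 0] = (0 4 1 8 5 11 7 12)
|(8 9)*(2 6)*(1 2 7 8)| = 6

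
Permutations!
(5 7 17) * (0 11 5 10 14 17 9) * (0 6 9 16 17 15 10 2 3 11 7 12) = (0 7 16 17 2 3 11 5 12)(6 9)(10 14 15) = [7, 1, 3, 11, 4, 12, 9, 16, 8, 6, 14, 5, 0, 13, 15, 10, 17, 2]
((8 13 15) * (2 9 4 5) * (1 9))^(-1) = ((1 9 4 5 2)(8 13 15))^(-1) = (1 2 5 4 9)(8 15 13)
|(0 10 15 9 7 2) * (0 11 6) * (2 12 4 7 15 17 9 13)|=|(0 10 17 9 15 13 2 11 6)(4 7 12)|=9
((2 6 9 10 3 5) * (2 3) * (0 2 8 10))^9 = (0 2 6 9)(3 5)(8 10)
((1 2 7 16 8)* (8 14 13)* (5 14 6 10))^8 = (1 13 5 6 7)(2 8 14 10 16)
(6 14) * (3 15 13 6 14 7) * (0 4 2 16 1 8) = [4, 8, 16, 15, 2, 5, 7, 3, 0, 9, 10, 11, 12, 6, 14, 13, 1] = (0 4 2 16 1 8)(3 15 13 6 7)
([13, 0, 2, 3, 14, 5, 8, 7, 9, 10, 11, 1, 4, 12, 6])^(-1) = (0 1 11 10 9 8 6 14 4 12 13)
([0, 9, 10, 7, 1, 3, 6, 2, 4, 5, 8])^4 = (1 7 4 3 8 5 10 9 2)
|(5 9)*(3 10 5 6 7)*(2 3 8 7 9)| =4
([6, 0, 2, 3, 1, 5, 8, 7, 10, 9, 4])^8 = [8, 6, 2, 3, 0, 5, 10, 7, 4, 9, 1]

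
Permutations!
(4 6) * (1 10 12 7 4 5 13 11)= [0, 10, 2, 3, 6, 13, 5, 4, 8, 9, 12, 1, 7, 11]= (1 10 12 7 4 6 5 13 11)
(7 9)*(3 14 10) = (3 14 10)(7 9) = [0, 1, 2, 14, 4, 5, 6, 9, 8, 7, 3, 11, 12, 13, 10]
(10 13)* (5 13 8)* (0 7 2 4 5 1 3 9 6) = (0 7 2 4 5 13 10 8 1 3 9 6) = [7, 3, 4, 9, 5, 13, 0, 2, 1, 6, 8, 11, 12, 10]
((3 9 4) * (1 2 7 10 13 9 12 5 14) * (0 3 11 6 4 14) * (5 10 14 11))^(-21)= (0 5 4 6 11 9 13 10 12 3)(1 14 7 2)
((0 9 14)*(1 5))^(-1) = (0 14 9)(1 5)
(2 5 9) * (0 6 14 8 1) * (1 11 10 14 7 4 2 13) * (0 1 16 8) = (0 6 7 4 2 5 9 13 16 8 11 10 14) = [6, 1, 5, 3, 2, 9, 7, 4, 11, 13, 14, 10, 12, 16, 0, 15, 8]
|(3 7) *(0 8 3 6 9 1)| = |(0 8 3 7 6 9 1)| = 7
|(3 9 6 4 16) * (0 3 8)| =|(0 3 9 6 4 16 8)| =7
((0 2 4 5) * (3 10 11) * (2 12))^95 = (12)(3 11 10) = ((0 12 2 4 5)(3 10 11))^95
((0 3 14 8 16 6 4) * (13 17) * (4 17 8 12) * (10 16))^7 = ((0 3 14 12 4)(6 17 13 8 10 16))^7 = (0 14 4 3 12)(6 17 13 8 10 16)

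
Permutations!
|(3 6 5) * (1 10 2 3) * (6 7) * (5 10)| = 10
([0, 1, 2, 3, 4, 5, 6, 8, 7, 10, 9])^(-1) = [0, 1, 2, 3, 4, 5, 6, 8, 7, 10, 9]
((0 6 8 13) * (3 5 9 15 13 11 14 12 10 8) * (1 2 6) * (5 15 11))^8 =((0 1 2 6 3 15 13)(5 9 11 14 12 10 8))^8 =(0 1 2 6 3 15 13)(5 9 11 14 12 10 8)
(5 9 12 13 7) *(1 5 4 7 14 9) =(1 5)(4 7)(9 12 13 14) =[0, 5, 2, 3, 7, 1, 6, 4, 8, 12, 10, 11, 13, 14, 9]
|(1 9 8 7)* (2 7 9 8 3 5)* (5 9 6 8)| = 4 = |(1 5 2 7)(3 9)(6 8)|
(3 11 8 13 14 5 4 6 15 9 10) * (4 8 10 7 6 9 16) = (3 11 10)(4 9 7 6 15 16)(5 8 13 14) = [0, 1, 2, 11, 9, 8, 15, 6, 13, 7, 3, 10, 12, 14, 5, 16, 4]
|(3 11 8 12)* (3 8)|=|(3 11)(8 12)|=2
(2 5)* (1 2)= (1 2 5)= [0, 2, 5, 3, 4, 1]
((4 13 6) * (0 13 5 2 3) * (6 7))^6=(0 2 4 7)(3 5 6 13)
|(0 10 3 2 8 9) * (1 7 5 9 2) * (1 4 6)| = |(0 10 3 4 6 1 7 5 9)(2 8)| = 18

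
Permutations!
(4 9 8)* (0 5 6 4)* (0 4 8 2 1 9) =(0 5 6 8 4)(1 9 2) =[5, 9, 1, 3, 0, 6, 8, 7, 4, 2]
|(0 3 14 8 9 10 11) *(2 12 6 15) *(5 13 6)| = |(0 3 14 8 9 10 11)(2 12 5 13 6 15)| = 42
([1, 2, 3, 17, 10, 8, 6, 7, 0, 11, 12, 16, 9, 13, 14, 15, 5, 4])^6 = (0 10 8 4 5 17 16 3 11 2 9 1 12)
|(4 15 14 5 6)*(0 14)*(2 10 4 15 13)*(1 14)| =|(0 1 14 5 6 15)(2 10 4 13)| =12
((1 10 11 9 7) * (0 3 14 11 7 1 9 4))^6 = (0 3 14 11 4)(1 7)(9 10)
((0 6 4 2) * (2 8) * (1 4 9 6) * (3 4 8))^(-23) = (0 1 8 2)(3 4)(6 9)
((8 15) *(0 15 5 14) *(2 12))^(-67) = (0 5 15 14 8)(2 12) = ((0 15 8 5 14)(2 12))^(-67)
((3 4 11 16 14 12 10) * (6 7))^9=((3 4 11 16 14 12 10)(6 7))^9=(3 11 14 10 4 16 12)(6 7)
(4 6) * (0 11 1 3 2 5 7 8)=[11, 3, 5, 2, 6, 7, 4, 8, 0, 9, 10, 1]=(0 11 1 3 2 5 7 8)(4 6)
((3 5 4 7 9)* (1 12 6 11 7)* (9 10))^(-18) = ((1 12 6 11 7 10 9 3 5 4))^(-18) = (1 6 7 9 5)(3 4 12 11 10)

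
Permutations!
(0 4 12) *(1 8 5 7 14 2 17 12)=[4, 8, 17, 3, 1, 7, 6, 14, 5, 9, 10, 11, 0, 13, 2, 15, 16, 12]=(0 4 1 8 5 7 14 2 17 12)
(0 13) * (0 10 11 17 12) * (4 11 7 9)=[13, 1, 2, 3, 11, 5, 6, 9, 8, 4, 7, 17, 0, 10, 14, 15, 16, 12]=(0 13 10 7 9 4 11 17 12)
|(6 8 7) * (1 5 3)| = |(1 5 3)(6 8 7)| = 3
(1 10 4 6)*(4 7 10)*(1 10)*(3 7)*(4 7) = (1 7)(3 4 6 10) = [0, 7, 2, 4, 6, 5, 10, 1, 8, 9, 3]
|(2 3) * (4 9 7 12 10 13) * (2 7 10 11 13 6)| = 10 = |(2 3 7 12 11 13 4 9 10 6)|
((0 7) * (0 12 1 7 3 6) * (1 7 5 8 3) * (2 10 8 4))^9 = (7 12)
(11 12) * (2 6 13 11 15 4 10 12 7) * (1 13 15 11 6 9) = (1 13 6 15 4 10 12 11 7 2 9) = [0, 13, 9, 3, 10, 5, 15, 2, 8, 1, 12, 7, 11, 6, 14, 4]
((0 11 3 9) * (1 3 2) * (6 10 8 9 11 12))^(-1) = (0 9 8 10 6 12)(1 2 11 3)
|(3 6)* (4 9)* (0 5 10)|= 6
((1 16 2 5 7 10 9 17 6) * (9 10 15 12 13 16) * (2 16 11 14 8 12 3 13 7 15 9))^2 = (1 5 3 11 8 7 17)(2 15 13 14 12 9 6)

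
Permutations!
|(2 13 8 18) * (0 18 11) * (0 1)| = 7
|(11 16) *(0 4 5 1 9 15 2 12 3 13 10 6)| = 12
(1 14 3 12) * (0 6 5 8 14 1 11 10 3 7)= (0 6 5 8 14 7)(3 12 11 10)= [6, 1, 2, 12, 4, 8, 5, 0, 14, 9, 3, 10, 11, 13, 7]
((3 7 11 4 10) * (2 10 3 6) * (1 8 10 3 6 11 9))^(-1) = ((1 8 10 11 4 6 2 3 7 9))^(-1) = (1 9 7 3 2 6 4 11 10 8)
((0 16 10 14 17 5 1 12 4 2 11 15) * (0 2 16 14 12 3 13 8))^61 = ((0 14 17 5 1 3 13 8)(2 11 15)(4 16 10 12))^61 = (0 3 17 8 1 14 13 5)(2 11 15)(4 16 10 12)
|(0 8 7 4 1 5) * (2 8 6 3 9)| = 10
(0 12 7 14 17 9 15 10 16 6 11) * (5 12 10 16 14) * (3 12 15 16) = (0 10 14 17 9 16 6 11)(3 12 7 5 15) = [10, 1, 2, 12, 4, 15, 11, 5, 8, 16, 14, 0, 7, 13, 17, 3, 6, 9]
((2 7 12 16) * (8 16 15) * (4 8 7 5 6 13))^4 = ((2 5 6 13 4 8 16)(7 12 15))^4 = (2 4 5 8 6 16 13)(7 12 15)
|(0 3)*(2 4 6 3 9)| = 6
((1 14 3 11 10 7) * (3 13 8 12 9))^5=(1 9)(3 14)(7 12)(8 10)(11 13)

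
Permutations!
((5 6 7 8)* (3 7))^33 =(3 5 7 6 8)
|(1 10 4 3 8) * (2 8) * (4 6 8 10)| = |(1 4 3 2 10 6 8)| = 7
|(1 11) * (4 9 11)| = |(1 4 9 11)| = 4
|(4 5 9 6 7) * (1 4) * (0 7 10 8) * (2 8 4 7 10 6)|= |(0 10 4 5 9 2 8)(1 7)|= 14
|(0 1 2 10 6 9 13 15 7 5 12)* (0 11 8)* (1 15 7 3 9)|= 20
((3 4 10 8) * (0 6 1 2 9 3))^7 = (0 10 3 2 6 8 4 9 1)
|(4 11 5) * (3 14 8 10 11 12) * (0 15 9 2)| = |(0 15 9 2)(3 14 8 10 11 5 4 12)| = 8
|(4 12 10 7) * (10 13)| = 5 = |(4 12 13 10 7)|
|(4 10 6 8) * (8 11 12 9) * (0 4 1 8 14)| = |(0 4 10 6 11 12 9 14)(1 8)| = 8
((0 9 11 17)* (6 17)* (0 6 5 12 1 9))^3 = ((1 9 11 5 12)(6 17))^3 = (1 5 9 12 11)(6 17)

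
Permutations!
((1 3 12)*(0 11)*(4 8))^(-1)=(0 11)(1 12 3)(4 8)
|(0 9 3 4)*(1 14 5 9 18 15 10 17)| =11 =|(0 18 15 10 17 1 14 5 9 3 4)|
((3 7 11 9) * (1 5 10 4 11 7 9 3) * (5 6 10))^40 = (1 3 4 6 9 11 10)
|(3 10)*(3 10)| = |(10)| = 1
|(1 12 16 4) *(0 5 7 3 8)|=|(0 5 7 3 8)(1 12 16 4)|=20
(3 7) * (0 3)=(0 3 7)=[3, 1, 2, 7, 4, 5, 6, 0]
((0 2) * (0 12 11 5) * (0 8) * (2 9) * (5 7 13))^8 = (0 8 5 13 7 11 12 2 9)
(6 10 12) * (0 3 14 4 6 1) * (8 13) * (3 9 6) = (0 9 6 10 12 1)(3 14 4)(8 13) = [9, 0, 2, 14, 3, 5, 10, 7, 13, 6, 12, 11, 1, 8, 4]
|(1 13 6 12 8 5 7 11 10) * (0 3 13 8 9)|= 6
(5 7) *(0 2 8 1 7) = [2, 7, 8, 3, 4, 0, 6, 5, 1] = (0 2 8 1 7 5)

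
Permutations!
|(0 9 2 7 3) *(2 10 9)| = |(0 2 7 3)(9 10)| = 4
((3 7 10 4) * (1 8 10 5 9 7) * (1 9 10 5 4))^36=((1 8 5 10)(3 9 7 4))^36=(10)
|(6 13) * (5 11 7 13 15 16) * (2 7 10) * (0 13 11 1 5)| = 20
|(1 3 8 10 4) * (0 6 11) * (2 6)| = 20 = |(0 2 6 11)(1 3 8 10 4)|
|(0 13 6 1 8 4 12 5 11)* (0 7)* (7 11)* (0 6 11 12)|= |(0 13 11 12 5 7 6 1 8 4)|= 10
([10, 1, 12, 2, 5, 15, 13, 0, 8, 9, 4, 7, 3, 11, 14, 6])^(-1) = (0 7 11 13 6 15 5 4 10)(2 3 12)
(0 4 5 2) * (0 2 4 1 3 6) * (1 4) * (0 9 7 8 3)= (0 4 5 1)(3 6 9 7 8)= [4, 0, 2, 6, 5, 1, 9, 8, 3, 7]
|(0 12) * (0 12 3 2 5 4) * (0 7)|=6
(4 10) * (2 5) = (2 5)(4 10) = [0, 1, 5, 3, 10, 2, 6, 7, 8, 9, 4]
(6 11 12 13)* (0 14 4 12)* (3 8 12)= (0 14 4 3 8 12 13 6 11)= [14, 1, 2, 8, 3, 5, 11, 7, 12, 9, 10, 0, 13, 6, 4]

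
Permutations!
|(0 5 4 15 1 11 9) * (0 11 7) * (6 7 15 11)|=|(0 5 4 11 9 6 7)(1 15)|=14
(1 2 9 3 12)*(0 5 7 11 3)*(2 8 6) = (0 5 7 11 3 12 1 8 6 2 9) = [5, 8, 9, 12, 4, 7, 2, 11, 6, 0, 10, 3, 1]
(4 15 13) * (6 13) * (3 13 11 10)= [0, 1, 2, 13, 15, 5, 11, 7, 8, 9, 3, 10, 12, 4, 14, 6]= (3 13 4 15 6 11 10)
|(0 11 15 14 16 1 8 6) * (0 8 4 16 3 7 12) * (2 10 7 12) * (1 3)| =|(0 11 15 14 1 4 16 3 12)(2 10 7)(6 8)| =18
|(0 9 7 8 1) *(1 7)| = |(0 9 1)(7 8)| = 6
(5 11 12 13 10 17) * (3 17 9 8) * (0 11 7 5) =(0 11 12 13 10 9 8 3 17)(5 7) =[11, 1, 2, 17, 4, 7, 6, 5, 3, 8, 9, 12, 13, 10, 14, 15, 16, 0]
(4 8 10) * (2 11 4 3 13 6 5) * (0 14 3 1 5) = (0 14 3 13 6)(1 5 2 11 4 8 10) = [14, 5, 11, 13, 8, 2, 0, 7, 10, 9, 1, 4, 12, 6, 3]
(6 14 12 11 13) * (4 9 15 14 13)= [0, 1, 2, 3, 9, 5, 13, 7, 8, 15, 10, 4, 11, 6, 12, 14]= (4 9 15 14 12 11)(6 13)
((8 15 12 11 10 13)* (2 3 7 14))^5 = ((2 3 7 14)(8 15 12 11 10 13))^5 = (2 3 7 14)(8 13 10 11 12 15)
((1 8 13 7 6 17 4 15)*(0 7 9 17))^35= (17)(0 6 7)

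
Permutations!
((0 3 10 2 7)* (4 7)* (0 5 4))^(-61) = (0 2 10 3)(4 5 7) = ((0 3 10 2)(4 7 5))^(-61)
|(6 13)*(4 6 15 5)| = 5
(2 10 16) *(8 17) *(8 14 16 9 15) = [0, 1, 10, 3, 4, 5, 6, 7, 17, 15, 9, 11, 12, 13, 16, 8, 2, 14] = (2 10 9 15 8 17 14 16)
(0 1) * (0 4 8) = (0 1 4 8) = [1, 4, 2, 3, 8, 5, 6, 7, 0]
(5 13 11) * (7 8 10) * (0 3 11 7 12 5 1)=(0 3 11 1)(5 13 7 8 10 12)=[3, 0, 2, 11, 4, 13, 6, 8, 10, 9, 12, 1, 5, 7]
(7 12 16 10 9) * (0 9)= (0 9 7 12 16 10)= [9, 1, 2, 3, 4, 5, 6, 12, 8, 7, 0, 11, 16, 13, 14, 15, 10]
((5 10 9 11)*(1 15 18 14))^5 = (1 15 18 14)(5 10 9 11)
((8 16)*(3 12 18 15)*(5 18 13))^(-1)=((3 12 13 5 18 15)(8 16))^(-1)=(3 15 18 5 13 12)(8 16)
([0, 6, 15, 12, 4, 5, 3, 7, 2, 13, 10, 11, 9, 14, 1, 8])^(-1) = (1 14 13 9 12 3 6)(2 8 15)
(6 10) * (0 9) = (0 9)(6 10) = [9, 1, 2, 3, 4, 5, 10, 7, 8, 0, 6]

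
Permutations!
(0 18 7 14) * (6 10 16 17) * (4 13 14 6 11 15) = [18, 1, 2, 3, 13, 5, 10, 6, 8, 9, 16, 15, 12, 14, 0, 4, 17, 11, 7] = (0 18 7 6 10 16 17 11 15 4 13 14)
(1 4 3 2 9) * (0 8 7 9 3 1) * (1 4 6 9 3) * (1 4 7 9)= (0 8 9)(1 6)(2 4 7 3)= [8, 6, 4, 2, 7, 5, 1, 3, 9, 0]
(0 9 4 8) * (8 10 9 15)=(0 15 8)(4 10 9)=[15, 1, 2, 3, 10, 5, 6, 7, 0, 4, 9, 11, 12, 13, 14, 8]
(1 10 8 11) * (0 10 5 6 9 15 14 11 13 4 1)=(0 10 8 13 4 1 5 6 9 15 14 11)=[10, 5, 2, 3, 1, 6, 9, 7, 13, 15, 8, 0, 12, 4, 11, 14]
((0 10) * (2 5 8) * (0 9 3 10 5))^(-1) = ((0 5 8 2)(3 10 9))^(-1) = (0 2 8 5)(3 9 10)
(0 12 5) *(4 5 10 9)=(0 12 10 9 4 5)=[12, 1, 2, 3, 5, 0, 6, 7, 8, 4, 9, 11, 10]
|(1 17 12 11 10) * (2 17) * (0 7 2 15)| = 9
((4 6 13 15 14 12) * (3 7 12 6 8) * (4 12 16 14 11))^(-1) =((3 7 16 14 6 13 15 11 4 8))^(-1) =(3 8 4 11 15 13 6 14 16 7)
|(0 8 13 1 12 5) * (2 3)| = 6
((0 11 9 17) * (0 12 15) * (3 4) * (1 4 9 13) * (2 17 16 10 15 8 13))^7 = (0 1)(2 3)(4 11)(8 10)(9 17)(12 16)(13 15)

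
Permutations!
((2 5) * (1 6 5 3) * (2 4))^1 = (1 6 5 4 2 3) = ((1 6 5 4 2 3))^1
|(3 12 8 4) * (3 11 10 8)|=|(3 12)(4 11 10 8)|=4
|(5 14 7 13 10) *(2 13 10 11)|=|(2 13 11)(5 14 7 10)|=12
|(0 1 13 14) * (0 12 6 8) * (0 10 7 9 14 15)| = |(0 1 13 15)(6 8 10 7 9 14 12)| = 28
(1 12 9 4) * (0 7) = (0 7)(1 12 9 4) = [7, 12, 2, 3, 1, 5, 6, 0, 8, 4, 10, 11, 9]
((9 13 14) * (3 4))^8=(9 14 13)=((3 4)(9 13 14))^8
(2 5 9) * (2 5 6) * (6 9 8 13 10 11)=[0, 1, 9, 3, 4, 8, 2, 7, 13, 5, 11, 6, 12, 10]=(2 9 5 8 13 10 11 6)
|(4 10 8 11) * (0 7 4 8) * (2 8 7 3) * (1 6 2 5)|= |(0 3 5 1 6 2 8 11 7 4 10)|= 11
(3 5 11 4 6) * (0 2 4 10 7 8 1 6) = [2, 6, 4, 5, 0, 11, 3, 8, 1, 9, 7, 10] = (0 2 4)(1 6 3 5 11 10 7 8)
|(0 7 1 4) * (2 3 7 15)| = |(0 15 2 3 7 1 4)| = 7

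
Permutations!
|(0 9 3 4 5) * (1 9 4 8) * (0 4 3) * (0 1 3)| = |(1 9)(3 8)(4 5)| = 2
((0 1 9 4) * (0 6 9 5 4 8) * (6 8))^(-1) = (0 8 4 5 1)(6 9)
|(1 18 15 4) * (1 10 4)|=6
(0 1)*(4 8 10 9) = (0 1)(4 8 10 9) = [1, 0, 2, 3, 8, 5, 6, 7, 10, 4, 9]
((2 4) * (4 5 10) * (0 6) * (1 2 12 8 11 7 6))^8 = ((0 1 2 5 10 4 12 8 11 7 6))^8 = (0 11 4 2 6 8 10 1 7 12 5)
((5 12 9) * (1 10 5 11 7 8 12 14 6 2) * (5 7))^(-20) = ((1 10 7 8 12 9 11 5 14 6 2))^(-20) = (1 7 12 11 14 2 10 8 9 5 6)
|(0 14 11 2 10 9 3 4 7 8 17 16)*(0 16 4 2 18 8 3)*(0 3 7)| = |(0 14 11 18 8 17 4)(2 10 9 3)| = 28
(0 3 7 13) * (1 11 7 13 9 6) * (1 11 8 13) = [3, 8, 2, 1, 4, 5, 11, 9, 13, 6, 10, 7, 12, 0] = (0 3 1 8 13)(6 11 7 9)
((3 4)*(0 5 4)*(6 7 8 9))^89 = ((0 5 4 3)(6 7 8 9))^89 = (0 5 4 3)(6 7 8 9)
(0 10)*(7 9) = (0 10)(7 9) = [10, 1, 2, 3, 4, 5, 6, 9, 8, 7, 0]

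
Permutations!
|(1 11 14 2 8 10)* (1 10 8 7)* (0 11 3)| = 7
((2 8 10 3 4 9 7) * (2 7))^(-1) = (2 9 4 3 10 8)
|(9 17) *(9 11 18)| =4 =|(9 17 11 18)|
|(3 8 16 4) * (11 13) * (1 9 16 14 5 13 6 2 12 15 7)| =|(1 9 16 4 3 8 14 5 13 11 6 2 12 15 7)| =15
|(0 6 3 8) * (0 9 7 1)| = |(0 6 3 8 9 7 1)| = 7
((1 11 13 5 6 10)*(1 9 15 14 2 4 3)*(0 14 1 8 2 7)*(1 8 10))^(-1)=(0 7 14)(1 6 5 13 11)(2 8 15 9 10 3 4)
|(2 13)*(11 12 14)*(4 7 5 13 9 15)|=21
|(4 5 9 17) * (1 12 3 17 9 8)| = 7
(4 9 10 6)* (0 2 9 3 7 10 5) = (0 2 9 5)(3 7 10 6 4) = [2, 1, 9, 7, 3, 0, 4, 10, 8, 5, 6]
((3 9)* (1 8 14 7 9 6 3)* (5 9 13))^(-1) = (1 9 5 13 7 14 8)(3 6)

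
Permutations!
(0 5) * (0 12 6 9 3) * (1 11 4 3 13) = (0 5 12 6 9 13 1 11 4 3) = [5, 11, 2, 0, 3, 12, 9, 7, 8, 13, 10, 4, 6, 1]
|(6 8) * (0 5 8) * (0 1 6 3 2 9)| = |(0 5 8 3 2 9)(1 6)| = 6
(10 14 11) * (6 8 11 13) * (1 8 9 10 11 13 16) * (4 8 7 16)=(1 7 16)(4 8 13 6 9 10 14)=[0, 7, 2, 3, 8, 5, 9, 16, 13, 10, 14, 11, 12, 6, 4, 15, 1]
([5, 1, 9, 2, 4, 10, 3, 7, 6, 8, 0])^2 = (0 10 5)(2 8 3 9 6)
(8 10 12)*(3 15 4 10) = [0, 1, 2, 15, 10, 5, 6, 7, 3, 9, 12, 11, 8, 13, 14, 4] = (3 15 4 10 12 8)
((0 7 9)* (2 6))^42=((0 7 9)(2 6))^42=(9)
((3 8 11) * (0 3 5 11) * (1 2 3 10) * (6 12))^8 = ((0 10 1 2 3 8)(5 11)(6 12))^8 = (12)(0 1 3)(2 8 10)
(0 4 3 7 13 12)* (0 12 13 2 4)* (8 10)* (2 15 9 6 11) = [0, 1, 4, 7, 3, 5, 11, 15, 10, 6, 8, 2, 12, 13, 14, 9] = (2 4 3 7 15 9 6 11)(8 10)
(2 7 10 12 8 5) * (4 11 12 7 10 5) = (2 10 7 5)(4 11 12 8) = [0, 1, 10, 3, 11, 2, 6, 5, 4, 9, 7, 12, 8]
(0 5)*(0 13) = (0 5 13) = [5, 1, 2, 3, 4, 13, 6, 7, 8, 9, 10, 11, 12, 0]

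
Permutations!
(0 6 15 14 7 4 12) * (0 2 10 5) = (0 6 15 14 7 4 12 2 10 5) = [6, 1, 10, 3, 12, 0, 15, 4, 8, 9, 5, 11, 2, 13, 7, 14]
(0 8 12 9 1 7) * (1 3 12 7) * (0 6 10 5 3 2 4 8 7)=(0 7 6 10 5 3 12 9 2 4 8)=[7, 1, 4, 12, 8, 3, 10, 6, 0, 2, 5, 11, 9]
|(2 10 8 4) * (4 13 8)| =6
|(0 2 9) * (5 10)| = |(0 2 9)(5 10)| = 6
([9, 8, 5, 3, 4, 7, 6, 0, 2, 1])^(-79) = [5, 0, 1, 3, 4, 8, 6, 2, 9, 7]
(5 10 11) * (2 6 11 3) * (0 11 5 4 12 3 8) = [11, 1, 6, 2, 12, 10, 5, 7, 0, 9, 8, 4, 3] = (0 11 4 12 3 2 6 5 10 8)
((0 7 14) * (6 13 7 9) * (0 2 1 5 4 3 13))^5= (0 6 9)(1 7 4 2 13 5 14 3)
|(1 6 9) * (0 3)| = |(0 3)(1 6 9)| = 6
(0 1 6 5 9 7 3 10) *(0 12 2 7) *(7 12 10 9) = [1, 6, 12, 9, 4, 7, 5, 3, 8, 0, 10, 11, 2] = (0 1 6 5 7 3 9)(2 12)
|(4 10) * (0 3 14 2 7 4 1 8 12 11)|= 11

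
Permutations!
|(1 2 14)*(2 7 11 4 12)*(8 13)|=14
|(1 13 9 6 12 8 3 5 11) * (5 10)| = |(1 13 9 6 12 8 3 10 5 11)| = 10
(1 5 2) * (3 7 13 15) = (1 5 2)(3 7 13 15) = [0, 5, 1, 7, 4, 2, 6, 13, 8, 9, 10, 11, 12, 15, 14, 3]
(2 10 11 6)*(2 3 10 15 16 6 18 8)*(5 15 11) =(2 11 18 8)(3 10 5 15 16 6) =[0, 1, 11, 10, 4, 15, 3, 7, 2, 9, 5, 18, 12, 13, 14, 16, 6, 17, 8]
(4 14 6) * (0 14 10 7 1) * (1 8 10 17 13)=(0 14 6 4 17 13 1)(7 8 10)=[14, 0, 2, 3, 17, 5, 4, 8, 10, 9, 7, 11, 12, 1, 6, 15, 16, 13]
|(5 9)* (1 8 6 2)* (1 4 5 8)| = 6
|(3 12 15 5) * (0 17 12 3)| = |(0 17 12 15 5)| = 5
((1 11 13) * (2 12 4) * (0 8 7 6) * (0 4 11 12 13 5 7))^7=((0 8)(1 12 11 5 7 6 4 2 13))^7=(0 8)(1 2 6 5 12 13 4 7 11)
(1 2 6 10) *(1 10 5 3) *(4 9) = (10)(1 2 6 5 3)(4 9) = [0, 2, 6, 1, 9, 3, 5, 7, 8, 4, 10]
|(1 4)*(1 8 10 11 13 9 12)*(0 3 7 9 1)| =30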